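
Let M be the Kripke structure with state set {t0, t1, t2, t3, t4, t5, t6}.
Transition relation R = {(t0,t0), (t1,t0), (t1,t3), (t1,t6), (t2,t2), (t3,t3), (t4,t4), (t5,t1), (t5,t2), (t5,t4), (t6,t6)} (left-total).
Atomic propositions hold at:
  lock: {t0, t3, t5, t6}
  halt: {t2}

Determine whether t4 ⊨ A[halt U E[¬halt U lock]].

Sat(¬halt) = {t0, t1, t3, t4, t5, t6}
E[¬halt U lock]: least fixpoint, start Z0 = Sat(lock) = {t0, t3, t5, t6}, add states in Sat(¬halt) with some successor in Z. Z1 = {t0, t1, t3, t5, t6}; fixed.
Sat(E[¬halt U lock]) = {t0, t1, t3, t5, t6}
A[halt U E[¬halt U lock]]: least fixpoint, start Z0 = Sat(E[¬halt U lock]) = {t0, t1, t3, t5, t6}, add states in Sat(halt) with every successor in Z. Already a fixed point.
Sat(A[halt U E[¬halt U lock]]) = {t0, t1, t3, t5, t6}
t4 ∉ Sat(A[halt U E[¬halt U lock]]) = {t0, t1, t3, t5, t6}, so the formula does not hold at t4.

No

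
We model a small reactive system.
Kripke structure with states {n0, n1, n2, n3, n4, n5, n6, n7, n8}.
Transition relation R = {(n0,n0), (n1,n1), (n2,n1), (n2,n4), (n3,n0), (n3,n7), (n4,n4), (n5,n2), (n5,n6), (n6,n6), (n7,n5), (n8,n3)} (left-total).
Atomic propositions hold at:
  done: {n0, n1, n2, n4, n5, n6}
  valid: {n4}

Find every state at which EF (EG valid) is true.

{n2, n3, n4, n5, n7, n8}

EG valid: greatest fixpoint, start Z0 = {n4}, keep only states in Sat with some successor in Z. Already a fixed point.
Sat(EG valid) = {n4}
EF (EG valid): least fixpoint, start Z0 = {n4}, add states with some successor in Z. Z1 = {n2, n4}; Z2 = {n2, n4, n5}; Z3 = {n2, n4, n5, n7}; Z4 = {n2, n3, n4, n5, n7}; Z5 = {n2, n3, n4, n5, n7, n8}; fixed.
Sat(EF (EG valid)) = {n2, n3, n4, n5, n7, n8}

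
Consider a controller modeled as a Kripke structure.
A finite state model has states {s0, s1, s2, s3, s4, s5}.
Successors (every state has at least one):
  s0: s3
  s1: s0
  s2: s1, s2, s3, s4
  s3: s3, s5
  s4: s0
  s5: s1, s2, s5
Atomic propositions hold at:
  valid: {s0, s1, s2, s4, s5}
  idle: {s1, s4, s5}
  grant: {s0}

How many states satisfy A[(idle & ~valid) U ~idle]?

3

Sat(~valid) = {s3}
Sat(idle & ~valid) = ∅
Sat(~idle) = {s0, s2, s3}
A[(idle & ~valid) U ~idle]: least fixpoint, start Z0 = Sat(~idle) = {s0, s2, s3}, add states in Sat(idle & ~valid) with every successor in Z. Already a fixed point.
Sat(A[(idle & ~valid) U ~idle]) = {s0, s2, s3}
|Sat(A[(idle & ~valid) U ~idle])| = |{s0, s2, s3}| = 3.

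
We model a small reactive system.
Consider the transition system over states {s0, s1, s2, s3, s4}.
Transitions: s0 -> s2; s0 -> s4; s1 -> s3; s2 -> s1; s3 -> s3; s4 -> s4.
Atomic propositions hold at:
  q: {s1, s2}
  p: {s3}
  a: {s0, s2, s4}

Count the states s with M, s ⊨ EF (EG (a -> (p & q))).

4

Sat(p & q) = ∅
Sat(a -> (p & q)) = {s1, s3}
EG (a -> (p & q)): greatest fixpoint, start Z0 = {s1, s3}, keep only states in Sat with some successor in Z. Already a fixed point.
Sat(EG (a -> (p & q))) = {s1, s3}
EF (EG (a -> (p & q))): least fixpoint, start Z0 = {s1, s3}, add states with some successor in Z. Z1 = {s1, s2, s3}; Z2 = {s0, s1, s2, s3}; fixed.
Sat(EF (EG (a -> (p & q)))) = {s0, s1, s2, s3}
|Sat(EF (EG (a -> (p & q))))| = |{s0, s1, s2, s3}| = 4.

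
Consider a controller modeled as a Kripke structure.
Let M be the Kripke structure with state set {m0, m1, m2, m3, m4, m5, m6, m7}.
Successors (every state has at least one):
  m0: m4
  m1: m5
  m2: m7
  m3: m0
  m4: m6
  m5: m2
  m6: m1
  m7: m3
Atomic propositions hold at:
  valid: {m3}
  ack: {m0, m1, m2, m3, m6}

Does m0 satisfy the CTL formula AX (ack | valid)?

Sat(ack | valid) = {m0, m1, m2, m3, m6}
Sat(AX (ack | valid)) = {s : every successor in {m0, m1, m2, m3, m6}} = {m3, m4, m5, m6, m7}
m0 ∉ Sat(AX (ack | valid)) = {m3, m4, m5, m6, m7}, so the formula does not hold at m0.

No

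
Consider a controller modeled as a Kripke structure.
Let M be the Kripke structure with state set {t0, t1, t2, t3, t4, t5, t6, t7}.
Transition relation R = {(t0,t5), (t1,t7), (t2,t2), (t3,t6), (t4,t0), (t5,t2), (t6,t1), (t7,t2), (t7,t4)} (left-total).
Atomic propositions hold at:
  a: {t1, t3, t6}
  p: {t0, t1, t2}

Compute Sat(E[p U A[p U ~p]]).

{t0, t1, t3, t4, t5, t6, t7}

Sat(~p) = {t3, t4, t5, t6, t7}
A[p U ~p]: least fixpoint, start Z0 = Sat(~p) = {t3, t4, t5, t6, t7}, add states in Sat(p) with every successor in Z. Z1 = {t0, t1, t3, t4, t5, t6, t7}; fixed.
Sat(A[p U ~p]) = {t0, t1, t3, t4, t5, t6, t7}
E[p U A[p U ~p]]: least fixpoint, start Z0 = Sat(A[p U ~p]) = {t0, t1, t3, t4, t5, t6, t7}, add states in Sat(p) with some successor in Z. Already a fixed point.
Sat(E[p U A[p U ~p]]) = {t0, t1, t3, t4, t5, t6, t7}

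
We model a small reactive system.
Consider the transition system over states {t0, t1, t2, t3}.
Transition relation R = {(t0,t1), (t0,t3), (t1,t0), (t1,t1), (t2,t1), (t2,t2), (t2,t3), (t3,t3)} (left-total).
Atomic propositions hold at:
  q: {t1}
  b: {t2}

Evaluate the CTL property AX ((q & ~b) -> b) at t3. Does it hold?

Yes

Sat(~b) = {t0, t1, t3}
Sat(q & ~b) = {t1}
Sat((q & ~b) -> b) = {t0, t2, t3}
Sat(AX ((q & ~b) -> b)) = {s : every successor in {t0, t2, t3}} = {t3}
t3 ∈ Sat(AX ((q & ~b) -> b)) = {t3}, so the formula holds at t3.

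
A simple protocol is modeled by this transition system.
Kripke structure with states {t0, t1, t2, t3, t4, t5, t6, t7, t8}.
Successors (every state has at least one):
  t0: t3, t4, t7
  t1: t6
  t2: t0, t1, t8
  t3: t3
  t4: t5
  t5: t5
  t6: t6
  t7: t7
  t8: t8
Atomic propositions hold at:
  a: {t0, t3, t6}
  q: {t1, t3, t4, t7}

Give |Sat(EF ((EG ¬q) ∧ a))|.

Sat(¬q) = {t0, t2, t5, t6, t8}
EG ¬q: greatest fixpoint, start Z0 = {t0, t2, t5, t6, t8}, keep only states in Sat with some successor in Z. Z1 = {t2, t5, t6, t8}; fixed.
Sat(EG ¬q) = {t2, t5, t6, t8}
Sat((EG ¬q) ∧ a) = {t6}
EF ((EG ¬q) ∧ a): least fixpoint, start Z0 = {t6}, add states with some successor in Z. Z1 = {t1, t6}; Z2 = {t1, t2, t6}; fixed.
Sat(EF ((EG ¬q) ∧ a)) = {t1, t2, t6}
|Sat(EF ((EG ¬q) ∧ a))| = |{t1, t2, t6}| = 3.

3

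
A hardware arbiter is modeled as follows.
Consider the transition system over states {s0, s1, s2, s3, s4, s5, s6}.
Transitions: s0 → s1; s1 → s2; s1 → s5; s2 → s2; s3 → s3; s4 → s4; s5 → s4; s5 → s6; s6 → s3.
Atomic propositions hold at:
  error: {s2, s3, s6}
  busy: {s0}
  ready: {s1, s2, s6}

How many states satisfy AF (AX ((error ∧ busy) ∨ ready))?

Sat(error ∧ busy) = ∅
Sat((error ∧ busy) ∨ ready) = {s1, s2, s6}
Sat(AX ((error ∧ busy) ∨ ready)) = {s : every successor in {s1, s2, s6}} = {s0, s2}
AF (AX ((error ∧ busy) ∨ ready)): least fixpoint, start Z0 = {s0, s2}, add states with every successor in Z. Already a fixed point.
Sat(AF (AX ((error ∧ busy) ∨ ready))) = {s0, s2}
|Sat(AF (AX ((error ∧ busy) ∨ ready)))| = |{s0, s2}| = 2.

2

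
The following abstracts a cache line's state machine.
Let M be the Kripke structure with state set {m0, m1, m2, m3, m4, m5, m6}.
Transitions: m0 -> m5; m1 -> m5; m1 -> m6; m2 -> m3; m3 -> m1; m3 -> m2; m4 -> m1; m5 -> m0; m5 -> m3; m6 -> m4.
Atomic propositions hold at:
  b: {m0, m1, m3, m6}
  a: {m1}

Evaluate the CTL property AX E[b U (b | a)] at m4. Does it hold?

Yes

Sat(b | a) = {m0, m1, m3, m6}
E[b U (b | a)]: least fixpoint, start Z0 = Sat((b | a)) = {m0, m1, m3, m6}, add states in Sat(b) with some successor in Z. Already a fixed point.
Sat(E[b U (b | a)]) = {m0, m1, m3, m6}
Sat(AX E[b U (b | a)]) = {s : every successor in {m0, m1, m3, m6}} = {m2, m4, m5}
m4 ∈ Sat(AX E[b U (b | a)]) = {m2, m4, m5}, so the formula holds at m4.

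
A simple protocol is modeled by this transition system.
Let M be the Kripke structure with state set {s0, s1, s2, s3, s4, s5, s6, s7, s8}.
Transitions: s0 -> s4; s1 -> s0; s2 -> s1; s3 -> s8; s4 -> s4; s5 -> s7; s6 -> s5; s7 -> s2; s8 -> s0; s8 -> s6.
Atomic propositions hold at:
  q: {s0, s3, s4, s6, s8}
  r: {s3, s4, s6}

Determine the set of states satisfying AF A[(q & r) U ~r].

Sat(q & r) = {s3, s4, s6}
Sat(~r) = {s0, s1, s2, s5, s7, s8}
A[(q & r) U ~r]: least fixpoint, start Z0 = Sat(~r) = {s0, s1, s2, s5, s7, s8}, add states in Sat(q & r) with every successor in Z. Z1 = {s0, s1, s2, s3, s5, s6, s7, s8}; fixed.
Sat(A[(q & r) U ~r]) = {s0, s1, s2, s3, s5, s6, s7, s8}
AF A[(q & r) U ~r]: least fixpoint, start Z0 = {s0, s1, s2, s3, s5, s6, s7, s8}, add states with every successor in Z. Already a fixed point.
Sat(AF A[(q & r) U ~r]) = {s0, s1, s2, s3, s5, s6, s7, s8}

{s0, s1, s2, s3, s5, s6, s7, s8}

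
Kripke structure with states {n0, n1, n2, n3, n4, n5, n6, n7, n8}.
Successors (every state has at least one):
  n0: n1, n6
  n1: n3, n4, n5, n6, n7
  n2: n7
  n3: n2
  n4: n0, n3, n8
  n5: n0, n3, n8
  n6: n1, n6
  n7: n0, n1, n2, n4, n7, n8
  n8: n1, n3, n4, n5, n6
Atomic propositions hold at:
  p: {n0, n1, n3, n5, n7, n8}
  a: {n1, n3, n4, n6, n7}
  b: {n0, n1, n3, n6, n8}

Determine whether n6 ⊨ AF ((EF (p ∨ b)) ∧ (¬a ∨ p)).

Sat(p ∨ b) = {n0, n1, n3, n5, n6, n7, n8}
EF (p ∨ b): least fixpoint, start Z0 = {n0, n1, n3, n5, n6, n7, n8}, add states with some successor in Z. Z1 = {n0, n1, n2, n3, n4, n5, n6, n7, n8}; fixed.
Sat(EF (p ∨ b)) = {n0, n1, n2, n3, n4, n5, n6, n7, n8}
Sat(¬a) = {n0, n2, n5, n8}
Sat(¬a ∨ p) = {n0, n1, n2, n3, n5, n7, n8}
Sat((EF (p ∨ b)) ∧ (¬a ∨ p)) = {n0, n1, n2, n3, n5, n7, n8}
AF ((EF (p ∨ b)) ∧ (¬a ∨ p)): least fixpoint, start Z0 = {n0, n1, n2, n3, n5, n7, n8}, add states with every successor in Z. Z1 = {n0, n1, n2, n3, n4, n5, n7, n8}; fixed.
Sat(AF ((EF (p ∨ b)) ∧ (¬a ∨ p))) = {n0, n1, n2, n3, n4, n5, n7, n8}
n6 ∉ Sat(AF ((EF (p ∨ b)) ∧ (¬a ∨ p))) = {n0, n1, n2, n3, n4, n5, n7, n8}, so the formula does not hold at n6.

No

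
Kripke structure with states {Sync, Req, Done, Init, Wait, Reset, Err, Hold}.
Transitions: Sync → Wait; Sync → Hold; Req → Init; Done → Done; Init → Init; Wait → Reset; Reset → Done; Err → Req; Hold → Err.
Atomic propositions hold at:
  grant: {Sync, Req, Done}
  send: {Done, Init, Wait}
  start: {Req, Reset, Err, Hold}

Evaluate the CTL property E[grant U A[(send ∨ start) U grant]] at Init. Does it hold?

Sat(send ∨ start) = {Req, Done, Init, Wait, Reset, Err, Hold}
A[(send ∨ start) U grant]: least fixpoint, start Z0 = Sat(grant) = {Sync, Req, Done}, add states in Sat(send ∨ start) with every successor in Z. Z1 = {Sync, Req, Done, Reset, Err}; Z2 = {Sync, Req, Done, Wait, Reset, Err, Hold}; fixed.
Sat(A[(send ∨ start) U grant]) = {Sync, Req, Done, Wait, Reset, Err, Hold}
E[grant U A[(send ∨ start) U grant]]: least fixpoint, start Z0 = Sat(A[(send ∨ start) U grant]) = {Sync, Req, Done, Wait, Reset, Err, Hold}, add states in Sat(grant) with some successor in Z. Already a fixed point.
Sat(E[grant U A[(send ∨ start) U grant]]) = {Sync, Req, Done, Wait, Reset, Err, Hold}
Init ∉ Sat(E[grant U A[(send ∨ start) U grant]]) = {Sync, Req, Done, Wait, Reset, Err, Hold}, so the formula does not hold at Init.

No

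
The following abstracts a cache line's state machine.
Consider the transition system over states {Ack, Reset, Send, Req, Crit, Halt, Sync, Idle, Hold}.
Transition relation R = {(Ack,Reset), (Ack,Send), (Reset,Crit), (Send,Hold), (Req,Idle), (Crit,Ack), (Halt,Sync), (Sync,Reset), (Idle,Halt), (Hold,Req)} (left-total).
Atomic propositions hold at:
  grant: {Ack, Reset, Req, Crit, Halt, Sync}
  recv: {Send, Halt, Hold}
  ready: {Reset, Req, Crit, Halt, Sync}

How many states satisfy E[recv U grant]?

E[recv U grant]: least fixpoint, start Z0 = Sat(grant) = {Ack, Reset, Req, Crit, Halt, Sync}, add states in Sat(recv) with some successor in Z. Z1 = {Ack, Reset, Req, Crit, Halt, Sync, Hold}; Z2 = {Ack, Reset, Send, Req, Crit, Halt, Sync, Hold}; fixed.
Sat(E[recv U grant]) = {Ack, Reset, Send, Req, Crit, Halt, Sync, Hold}
|Sat(E[recv U grant])| = |{Ack, Reset, Send, Req, Crit, Halt, Sync, Hold}| = 8.

8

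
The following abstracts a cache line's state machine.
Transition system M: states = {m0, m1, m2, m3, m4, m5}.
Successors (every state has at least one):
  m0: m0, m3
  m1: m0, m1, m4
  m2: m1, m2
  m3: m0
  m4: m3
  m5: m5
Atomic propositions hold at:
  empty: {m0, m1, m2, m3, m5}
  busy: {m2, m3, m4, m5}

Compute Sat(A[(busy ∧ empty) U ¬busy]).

Sat(busy ∧ empty) = {m2, m3, m5}
Sat(¬busy) = {m0, m1}
A[(busy ∧ empty) U ¬busy]: least fixpoint, start Z0 = Sat(¬busy) = {m0, m1}, add states in Sat(busy ∧ empty) with every successor in Z. Z1 = {m0, m1, m3}; fixed.
Sat(A[(busy ∧ empty) U ¬busy]) = {m0, m1, m3}

{m0, m1, m3}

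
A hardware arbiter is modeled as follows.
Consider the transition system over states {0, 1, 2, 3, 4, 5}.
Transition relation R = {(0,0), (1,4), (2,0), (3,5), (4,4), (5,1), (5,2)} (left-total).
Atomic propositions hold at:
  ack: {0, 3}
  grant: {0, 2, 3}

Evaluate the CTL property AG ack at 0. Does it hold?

AG ack: greatest fixpoint, start Z0 = {0, 3}, keep only states in Sat with every successor in Z. Z1 = {0}; fixed.
Sat(AG ack) = {0}
0 ∈ Sat(AG ack) = {0}, so the formula holds at 0.

Yes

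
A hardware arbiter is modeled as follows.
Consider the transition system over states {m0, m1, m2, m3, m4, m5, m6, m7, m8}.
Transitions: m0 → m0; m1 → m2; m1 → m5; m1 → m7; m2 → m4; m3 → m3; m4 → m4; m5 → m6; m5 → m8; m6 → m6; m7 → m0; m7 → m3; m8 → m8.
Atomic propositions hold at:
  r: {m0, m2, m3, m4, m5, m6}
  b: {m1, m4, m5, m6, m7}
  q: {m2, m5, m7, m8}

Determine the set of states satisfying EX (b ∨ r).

{m0, m1, m2, m3, m4, m5, m6, m7}

Sat(b ∨ r) = {m0, m1, m2, m3, m4, m5, m6, m7}
Sat(EX (b ∨ r)) = {s : some successor in {m0, m1, m2, m3, m4, m5, m6, m7}} = {m0, m1, m2, m3, m4, m5, m6, m7}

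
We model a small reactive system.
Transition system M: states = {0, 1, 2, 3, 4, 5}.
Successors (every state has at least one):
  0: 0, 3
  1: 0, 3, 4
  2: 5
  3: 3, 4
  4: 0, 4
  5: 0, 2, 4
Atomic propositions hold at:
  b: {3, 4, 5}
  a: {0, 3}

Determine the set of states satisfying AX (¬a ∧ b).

Sat(¬a) = {1, 2, 4, 5}
Sat(¬a ∧ b) = {4, 5}
Sat(AX (¬a ∧ b)) = {s : every successor in {4, 5}} = {2}

{2}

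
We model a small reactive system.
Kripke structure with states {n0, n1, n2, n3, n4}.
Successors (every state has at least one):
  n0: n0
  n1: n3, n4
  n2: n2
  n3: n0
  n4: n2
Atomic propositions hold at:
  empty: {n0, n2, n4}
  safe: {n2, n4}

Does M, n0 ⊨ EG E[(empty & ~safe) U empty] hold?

Sat(~safe) = {n0, n1, n3}
Sat(empty & ~safe) = {n0}
E[(empty & ~safe) U empty]: least fixpoint, start Z0 = Sat(empty) = {n0, n2, n4}, add states in Sat(empty & ~safe) with some successor in Z. Already a fixed point.
Sat(E[(empty & ~safe) U empty]) = {n0, n2, n4}
EG E[(empty & ~safe) U empty]: greatest fixpoint, start Z0 = {n0, n2, n4}, keep only states in Sat with some successor in Z. Already a fixed point.
Sat(EG E[(empty & ~safe) U empty]) = {n0, n2, n4}
n0 ∈ Sat(EG E[(empty & ~safe) U empty]) = {n0, n2, n4}, so the formula holds at n0.

Yes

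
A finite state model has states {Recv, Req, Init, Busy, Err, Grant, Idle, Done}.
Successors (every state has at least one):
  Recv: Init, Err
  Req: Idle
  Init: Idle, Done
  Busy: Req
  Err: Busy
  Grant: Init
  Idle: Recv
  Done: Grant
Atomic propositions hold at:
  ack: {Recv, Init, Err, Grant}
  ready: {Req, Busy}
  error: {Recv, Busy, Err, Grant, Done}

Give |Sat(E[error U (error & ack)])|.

4

Sat(error & ack) = {Recv, Err, Grant}
E[error U (error & ack)]: least fixpoint, start Z0 = Sat((error & ack)) = {Recv, Err, Grant}, add states in Sat(error) with some successor in Z. Z1 = {Recv, Err, Grant, Done}; fixed.
Sat(E[error U (error & ack)]) = {Recv, Err, Grant, Done}
|Sat(E[error U (error & ack)])| = |{Recv, Err, Grant, Done}| = 4.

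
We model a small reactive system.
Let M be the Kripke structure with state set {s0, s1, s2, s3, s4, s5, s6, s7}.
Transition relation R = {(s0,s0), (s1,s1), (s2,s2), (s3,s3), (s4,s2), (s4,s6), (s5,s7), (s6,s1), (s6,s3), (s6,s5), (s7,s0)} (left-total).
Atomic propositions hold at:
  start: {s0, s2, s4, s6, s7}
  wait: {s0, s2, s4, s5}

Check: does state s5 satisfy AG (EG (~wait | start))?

No

Sat(~wait) = {s1, s3, s6, s7}
Sat(~wait | start) = {s0, s1, s2, s3, s4, s6, s7}
EG (~wait | start): greatest fixpoint, start Z0 = {s0, s1, s2, s3, s4, s6, s7}, keep only states in Sat with some successor in Z. Already a fixed point.
Sat(EG (~wait | start)) = {s0, s1, s2, s3, s4, s6, s7}
AG (EG (~wait | start)): greatest fixpoint, start Z0 = {s0, s1, s2, s3, s4, s6, s7}, keep only states in Sat with every successor in Z. Z1 = {s0, s1, s2, s3, s4, s7}; Z2 = {s0, s1, s2, s3, s7}; fixed.
Sat(AG (EG (~wait | start))) = {s0, s1, s2, s3, s7}
s5 ∉ Sat(AG (EG (~wait | start))) = {s0, s1, s2, s3, s7}, so the formula does not hold at s5.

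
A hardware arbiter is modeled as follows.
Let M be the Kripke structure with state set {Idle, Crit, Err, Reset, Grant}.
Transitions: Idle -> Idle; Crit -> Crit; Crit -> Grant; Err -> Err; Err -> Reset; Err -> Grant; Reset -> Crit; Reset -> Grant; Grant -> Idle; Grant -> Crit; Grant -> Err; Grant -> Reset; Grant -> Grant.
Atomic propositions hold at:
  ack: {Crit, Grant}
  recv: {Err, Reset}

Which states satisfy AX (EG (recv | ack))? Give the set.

Sat(recv | ack) = {Crit, Err, Reset, Grant}
EG (recv | ack): greatest fixpoint, start Z0 = {Crit, Err, Reset, Grant}, keep only states in Sat with some successor in Z. Already a fixed point.
Sat(EG (recv | ack)) = {Crit, Err, Reset, Grant}
Sat(AX (EG (recv | ack))) = {s : every successor in {Crit, Err, Reset, Grant}} = {Crit, Err, Reset}

{Crit, Err, Reset}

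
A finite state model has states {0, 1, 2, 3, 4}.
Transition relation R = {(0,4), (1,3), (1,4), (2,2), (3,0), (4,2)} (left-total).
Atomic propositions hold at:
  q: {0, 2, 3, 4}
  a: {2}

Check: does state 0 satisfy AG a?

AG a: greatest fixpoint, start Z0 = {2}, keep only states in Sat with every successor in Z. Already a fixed point.
Sat(AG a) = {2}
0 ∉ Sat(AG a) = {2}, so the formula does not hold at 0.

No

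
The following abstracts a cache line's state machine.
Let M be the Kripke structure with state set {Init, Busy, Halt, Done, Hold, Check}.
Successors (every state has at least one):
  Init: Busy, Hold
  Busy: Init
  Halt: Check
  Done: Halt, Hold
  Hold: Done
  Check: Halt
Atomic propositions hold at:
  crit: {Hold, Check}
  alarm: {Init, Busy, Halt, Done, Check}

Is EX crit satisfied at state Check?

Sat(EX crit) = {s : some successor in {Hold, Check}} = {Init, Halt, Done}
Check ∉ Sat(EX crit) = {Init, Halt, Done}, so the formula does not hold at Check.

No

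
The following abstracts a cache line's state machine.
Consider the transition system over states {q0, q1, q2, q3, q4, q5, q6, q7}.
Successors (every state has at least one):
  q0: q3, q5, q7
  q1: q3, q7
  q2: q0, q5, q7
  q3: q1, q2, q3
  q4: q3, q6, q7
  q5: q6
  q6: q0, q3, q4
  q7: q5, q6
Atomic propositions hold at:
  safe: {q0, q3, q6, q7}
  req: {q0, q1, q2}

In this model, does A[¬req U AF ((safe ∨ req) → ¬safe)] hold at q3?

No

Sat(¬req) = {q3, q4, q5, q6, q7}
Sat(safe ∨ req) = {q0, q1, q2, q3, q6, q7}
Sat(¬safe) = {q1, q2, q4, q5}
Sat((safe ∨ req) → ¬safe) = {q1, q2, q4, q5}
AF ((safe ∨ req) → ¬safe): least fixpoint, start Z0 = {q1, q2, q4, q5}, add states with every successor in Z. Already a fixed point.
Sat(AF ((safe ∨ req) → ¬safe)) = {q1, q2, q4, q5}
A[¬req U AF ((safe ∨ req) → ¬safe)]: least fixpoint, start Z0 = Sat(AF ((safe ∨ req) → ¬safe)) = {q1, q2, q4, q5}, add states in Sat(¬req) with every successor in Z. Already a fixed point.
Sat(A[¬req U AF ((safe ∨ req) → ¬safe)]) = {q1, q2, q4, q5}
q3 ∉ Sat(A[¬req U AF ((safe ∨ req) → ¬safe)]) = {q1, q2, q4, q5}, so the formula does not hold at q3.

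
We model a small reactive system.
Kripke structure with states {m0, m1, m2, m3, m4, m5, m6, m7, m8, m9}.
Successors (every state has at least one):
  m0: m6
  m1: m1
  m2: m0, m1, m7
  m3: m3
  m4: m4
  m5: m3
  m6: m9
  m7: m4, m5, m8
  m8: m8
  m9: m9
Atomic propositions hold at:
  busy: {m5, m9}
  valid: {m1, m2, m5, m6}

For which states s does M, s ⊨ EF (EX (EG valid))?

EG valid: greatest fixpoint, start Z0 = {m1, m2, m5, m6}, keep only states in Sat with some successor in Z. Z1 = {m1, m2}; fixed.
Sat(EG valid) = {m1, m2}
Sat(EX (EG valid)) = {s : some successor in {m1, m2}} = {m1, m2}
EF (EX (EG valid)): least fixpoint, start Z0 = {m1, m2}, add states with some successor in Z. Already a fixed point.
Sat(EF (EX (EG valid))) = {m1, m2}

{m1, m2}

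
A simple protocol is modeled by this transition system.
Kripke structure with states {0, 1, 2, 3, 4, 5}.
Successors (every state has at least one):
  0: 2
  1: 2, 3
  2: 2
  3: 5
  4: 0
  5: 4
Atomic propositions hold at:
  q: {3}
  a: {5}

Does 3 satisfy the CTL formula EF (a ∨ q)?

Sat(a ∨ q) = {3, 5}
EF (a ∨ q): least fixpoint, start Z0 = {3, 5}, add states with some successor in Z. Z1 = {1, 3, 5}; fixed.
Sat(EF (a ∨ q)) = {1, 3, 5}
3 ∈ Sat(EF (a ∨ q)) = {1, 3, 5}, so the formula holds at 3.

Yes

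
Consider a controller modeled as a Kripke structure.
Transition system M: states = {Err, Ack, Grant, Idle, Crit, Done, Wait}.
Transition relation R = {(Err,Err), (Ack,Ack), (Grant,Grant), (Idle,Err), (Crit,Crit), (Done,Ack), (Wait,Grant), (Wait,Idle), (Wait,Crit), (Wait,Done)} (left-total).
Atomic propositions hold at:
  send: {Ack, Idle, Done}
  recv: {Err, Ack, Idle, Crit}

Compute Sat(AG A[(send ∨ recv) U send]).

Sat(send ∨ recv) = {Err, Ack, Idle, Crit, Done}
A[(send ∨ recv) U send]: least fixpoint, start Z0 = Sat(send) = {Ack, Idle, Done}, add states in Sat(send ∨ recv) with every successor in Z. Already a fixed point.
Sat(A[(send ∨ recv) U send]) = {Ack, Idle, Done}
AG A[(send ∨ recv) U send]: greatest fixpoint, start Z0 = {Ack, Idle, Done}, keep only states in Sat with every successor in Z. Z1 = {Ack, Done}; fixed.
Sat(AG A[(send ∨ recv) U send]) = {Ack, Done}

{Ack, Done}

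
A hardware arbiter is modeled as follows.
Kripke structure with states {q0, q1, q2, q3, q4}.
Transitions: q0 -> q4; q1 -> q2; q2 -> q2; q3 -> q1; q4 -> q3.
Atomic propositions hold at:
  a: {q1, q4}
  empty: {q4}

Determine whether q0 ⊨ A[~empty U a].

Yes

Sat(~empty) = {q0, q1, q2, q3}
A[~empty U a]: least fixpoint, start Z0 = Sat(a) = {q1, q4}, add states in Sat(~empty) with every successor in Z. Z1 = {q0, q1, q3, q4}; fixed.
Sat(A[~empty U a]) = {q0, q1, q3, q4}
q0 ∈ Sat(A[~empty U a]) = {q0, q1, q3, q4}, so the formula holds at q0.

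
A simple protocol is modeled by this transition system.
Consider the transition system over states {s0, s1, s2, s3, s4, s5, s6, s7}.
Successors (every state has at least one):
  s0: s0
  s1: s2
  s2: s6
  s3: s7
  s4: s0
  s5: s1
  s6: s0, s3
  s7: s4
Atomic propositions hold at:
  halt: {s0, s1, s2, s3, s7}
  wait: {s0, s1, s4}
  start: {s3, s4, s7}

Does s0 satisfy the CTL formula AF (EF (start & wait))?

Sat(start & wait) = {s4}
EF (start & wait): least fixpoint, start Z0 = {s4}, add states with some successor in Z. Z1 = {s4, s7}; Z2 = {s3, s4, s7}; Z3 = {s3, s4, s6, s7}; Z4 = {s2, s3, s4, s6, s7}; Z5 = {s1, s2, s3, s4, s6, s7}; Z6 = {s1, s2, s3, s4, s5, s6, s7}; fixed.
Sat(EF (start & wait)) = {s1, s2, s3, s4, s5, s6, s7}
AF (EF (start & wait)): least fixpoint, start Z0 = {s1, s2, s3, s4, s5, s6, s7}, add states with every successor in Z. Already a fixed point.
Sat(AF (EF (start & wait))) = {s1, s2, s3, s4, s5, s6, s7}
s0 ∉ Sat(AF (EF (start & wait))) = {s1, s2, s3, s4, s5, s6, s7}, so the formula does not hold at s0.

No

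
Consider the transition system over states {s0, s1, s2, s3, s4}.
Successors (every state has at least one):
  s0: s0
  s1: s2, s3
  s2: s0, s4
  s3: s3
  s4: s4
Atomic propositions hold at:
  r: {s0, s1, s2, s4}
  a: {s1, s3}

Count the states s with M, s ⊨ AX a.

Sat(AX a) = {s : every successor in {s1, s3}} = {s3}
|Sat(AX a)| = |{s3}| = 1.

1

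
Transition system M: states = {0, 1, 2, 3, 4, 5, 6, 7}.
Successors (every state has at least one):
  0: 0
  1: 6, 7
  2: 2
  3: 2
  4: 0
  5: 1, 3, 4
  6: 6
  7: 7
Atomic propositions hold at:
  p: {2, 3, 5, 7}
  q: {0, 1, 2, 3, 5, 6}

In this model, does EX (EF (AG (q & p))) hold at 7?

Sat(q & p) = {2, 3, 5}
AG (q & p): greatest fixpoint, start Z0 = {2, 3, 5}, keep only states in Sat with every successor in Z. Z1 = {2, 3}; fixed.
Sat(AG (q & p)) = {2, 3}
EF (AG (q & p)): least fixpoint, start Z0 = {2, 3}, add states with some successor in Z. Z1 = {2, 3, 5}; fixed.
Sat(EF (AG (q & p))) = {2, 3, 5}
Sat(EX (EF (AG (q & p)))) = {s : some successor in {2, 3, 5}} = {2, 3, 5}
7 ∉ Sat(EX (EF (AG (q & p)))) = {2, 3, 5}, so the formula does not hold at 7.

No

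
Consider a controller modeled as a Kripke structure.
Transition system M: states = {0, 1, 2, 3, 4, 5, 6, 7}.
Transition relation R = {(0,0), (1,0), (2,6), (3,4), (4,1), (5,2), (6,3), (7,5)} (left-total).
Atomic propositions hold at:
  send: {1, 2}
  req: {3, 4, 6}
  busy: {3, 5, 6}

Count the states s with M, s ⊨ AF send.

7

AF send: least fixpoint, start Z0 = {1, 2}, add states with every successor in Z. Z1 = {1, 2, 4, 5}; Z2 = {1, 2, 3, 4, 5, 7}; Z3 = {1, 2, 3, 4, 5, 6, 7}; fixed.
Sat(AF send) = {1, 2, 3, 4, 5, 6, 7}
|Sat(AF send)| = |{1, 2, 3, 4, 5, 6, 7}| = 7.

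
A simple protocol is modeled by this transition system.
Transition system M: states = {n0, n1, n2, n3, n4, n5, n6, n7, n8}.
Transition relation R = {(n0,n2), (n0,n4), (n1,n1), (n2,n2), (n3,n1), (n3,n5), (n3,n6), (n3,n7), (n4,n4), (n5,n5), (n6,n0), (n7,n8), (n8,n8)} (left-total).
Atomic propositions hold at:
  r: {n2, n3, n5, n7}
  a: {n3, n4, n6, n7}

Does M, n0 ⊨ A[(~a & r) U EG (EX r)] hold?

Yes

Sat(~a) = {n0, n1, n2, n5, n8}
Sat(~a & r) = {n2, n5}
Sat(EX r) = {s : some successor in {n2, n3, n5, n7}} = {n0, n2, n3, n5}
EG (EX r): greatest fixpoint, start Z0 = {n0, n2, n3, n5}, keep only states in Sat with some successor in Z. Already a fixed point.
Sat(EG (EX r)) = {n0, n2, n3, n5}
A[(~a & r) U EG (EX r)]: least fixpoint, start Z0 = Sat(EG (EX r)) = {n0, n2, n3, n5}, add states in Sat(~a & r) with every successor in Z. Already a fixed point.
Sat(A[(~a & r) U EG (EX r)]) = {n0, n2, n3, n5}
n0 ∈ Sat(A[(~a & r) U EG (EX r)]) = {n0, n2, n3, n5}, so the formula holds at n0.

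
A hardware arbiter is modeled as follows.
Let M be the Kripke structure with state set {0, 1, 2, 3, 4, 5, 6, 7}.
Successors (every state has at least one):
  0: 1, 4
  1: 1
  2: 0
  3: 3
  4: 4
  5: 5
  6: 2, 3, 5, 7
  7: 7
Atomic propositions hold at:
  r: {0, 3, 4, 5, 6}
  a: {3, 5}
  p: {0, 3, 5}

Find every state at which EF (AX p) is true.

Sat(AX p) = {s : every successor in {0, 3, 5}} = {2, 3, 5}
EF (AX p): least fixpoint, start Z0 = {2, 3, 5}, add states with some successor in Z. Z1 = {2, 3, 5, 6}; fixed.
Sat(EF (AX p)) = {2, 3, 5, 6}

{2, 3, 5, 6}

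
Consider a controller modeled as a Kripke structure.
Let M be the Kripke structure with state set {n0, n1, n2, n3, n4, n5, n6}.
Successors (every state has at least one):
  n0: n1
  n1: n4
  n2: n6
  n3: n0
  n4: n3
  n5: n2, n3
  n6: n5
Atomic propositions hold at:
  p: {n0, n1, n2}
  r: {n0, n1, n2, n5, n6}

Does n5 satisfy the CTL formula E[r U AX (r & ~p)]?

Yes

Sat(~p) = {n3, n4, n5, n6}
Sat(r & ~p) = {n5, n6}
Sat(AX (r & ~p)) = {s : every successor in {n5, n6}} = {n2, n6}
E[r U AX (r & ~p)]: least fixpoint, start Z0 = Sat(AX (r & ~p)) = {n2, n6}, add states in Sat(r) with some successor in Z. Z1 = {n2, n5, n6}; fixed.
Sat(E[r U AX (r & ~p)]) = {n2, n5, n6}
n5 ∈ Sat(E[r U AX (r & ~p)]) = {n2, n5, n6}, so the formula holds at n5.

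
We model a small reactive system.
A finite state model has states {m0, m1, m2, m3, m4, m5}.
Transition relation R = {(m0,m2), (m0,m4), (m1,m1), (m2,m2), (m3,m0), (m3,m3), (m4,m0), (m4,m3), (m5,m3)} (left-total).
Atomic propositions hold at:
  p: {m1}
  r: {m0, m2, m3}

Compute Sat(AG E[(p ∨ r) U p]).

Sat(p ∨ r) = {m0, m1, m2, m3}
E[(p ∨ r) U p]: least fixpoint, start Z0 = Sat(p) = {m1}, add states in Sat(p ∨ r) with some successor in Z. Already a fixed point.
Sat(E[(p ∨ r) U p]) = {m1}
AG E[(p ∨ r) U p]: greatest fixpoint, start Z0 = {m1}, keep only states in Sat with every successor in Z. Already a fixed point.
Sat(AG E[(p ∨ r) U p]) = {m1}

{m1}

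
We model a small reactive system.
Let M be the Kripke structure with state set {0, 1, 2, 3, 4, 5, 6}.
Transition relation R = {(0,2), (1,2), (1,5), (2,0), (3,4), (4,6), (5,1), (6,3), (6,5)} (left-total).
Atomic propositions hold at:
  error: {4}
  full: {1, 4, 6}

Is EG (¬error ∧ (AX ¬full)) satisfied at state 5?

No

Sat(¬error) = {0, 1, 2, 3, 5, 6}
Sat(¬full) = {0, 2, 3, 5}
Sat(AX ¬full) = {s : every successor in {0, 2, 3, 5}} = {0, 1, 2, 6}
Sat(¬error ∧ (AX ¬full)) = {0, 1, 2, 6}
EG (¬error ∧ (AX ¬full)): greatest fixpoint, start Z0 = {0, 1, 2, 6}, keep only states in Sat with some successor in Z. Z1 = {0, 1, 2}; fixed.
Sat(EG (¬error ∧ (AX ¬full))) = {0, 1, 2}
5 ∉ Sat(EG (¬error ∧ (AX ¬full))) = {0, 1, 2}, so the formula does not hold at 5.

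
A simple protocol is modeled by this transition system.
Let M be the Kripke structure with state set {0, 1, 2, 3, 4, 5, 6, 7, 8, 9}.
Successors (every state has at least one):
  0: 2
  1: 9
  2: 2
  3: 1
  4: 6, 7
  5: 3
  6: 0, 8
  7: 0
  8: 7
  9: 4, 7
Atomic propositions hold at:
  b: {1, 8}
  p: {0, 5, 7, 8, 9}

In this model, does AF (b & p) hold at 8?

Sat(b & p) = {8}
AF (b & p): least fixpoint, start Z0 = {8}, add states with every successor in Z. Already a fixed point.
Sat(AF (b & p)) = {8}
8 ∈ Sat(AF (b & p)) = {8}, so the formula holds at 8.

Yes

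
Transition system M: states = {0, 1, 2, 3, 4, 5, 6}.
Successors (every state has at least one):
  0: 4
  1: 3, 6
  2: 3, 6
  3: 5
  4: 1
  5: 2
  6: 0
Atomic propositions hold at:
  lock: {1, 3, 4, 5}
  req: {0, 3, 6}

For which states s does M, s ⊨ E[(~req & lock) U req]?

{0, 1, 3, 4, 6}

Sat(~req) = {1, 2, 4, 5}
Sat(~req & lock) = {1, 4, 5}
E[(~req & lock) U req]: least fixpoint, start Z0 = Sat(req) = {0, 3, 6}, add states in Sat(~req & lock) with some successor in Z. Z1 = {0, 1, 3, 6}; Z2 = {0, 1, 3, 4, 6}; fixed.
Sat(E[(~req & lock) U req]) = {0, 1, 3, 4, 6}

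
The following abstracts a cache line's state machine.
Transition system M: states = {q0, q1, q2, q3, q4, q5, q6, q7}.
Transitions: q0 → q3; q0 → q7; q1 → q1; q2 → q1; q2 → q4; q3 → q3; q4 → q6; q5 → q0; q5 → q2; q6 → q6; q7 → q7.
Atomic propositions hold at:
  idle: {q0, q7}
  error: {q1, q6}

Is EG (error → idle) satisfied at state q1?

Sat(error → idle) = {q0, q2, q3, q4, q5, q7}
EG (error → idle): greatest fixpoint, start Z0 = {q0, q2, q3, q4, q5, q7}, keep only states in Sat with some successor in Z. Z1 = {q0, q2, q3, q5, q7}; Z2 = {q0, q3, q5, q7}; fixed.
Sat(EG (error → idle)) = {q0, q3, q5, q7}
q1 ∉ Sat(EG (error → idle)) = {q0, q3, q5, q7}, so the formula does not hold at q1.

No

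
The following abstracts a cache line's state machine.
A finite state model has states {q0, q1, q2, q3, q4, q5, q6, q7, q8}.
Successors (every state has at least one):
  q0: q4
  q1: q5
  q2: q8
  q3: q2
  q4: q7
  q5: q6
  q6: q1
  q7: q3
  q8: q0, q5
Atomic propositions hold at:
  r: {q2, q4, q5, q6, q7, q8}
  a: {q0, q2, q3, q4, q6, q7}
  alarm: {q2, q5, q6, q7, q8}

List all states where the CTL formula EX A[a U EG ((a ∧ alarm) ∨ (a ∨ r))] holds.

{q0, q2, q3, q4, q7, q8}

Sat(a ∧ alarm) = {q2, q6, q7}
Sat(a ∨ r) = {q0, q2, q3, q4, q5, q6, q7, q8}
Sat((a ∧ alarm) ∨ (a ∨ r)) = {q0, q2, q3, q4, q5, q6, q7, q8}
EG ((a ∧ alarm) ∨ (a ∨ r)): greatest fixpoint, start Z0 = {q0, q2, q3, q4, q5, q6, q7, q8}, keep only states in Sat with some successor in Z. Z1 = {q0, q2, q3, q4, q5, q7, q8}; Z2 = {q0, q2, q3, q4, q7, q8}; fixed.
Sat(EG ((a ∧ alarm) ∨ (a ∨ r))) = {q0, q2, q3, q4, q7, q8}
A[a U EG ((a ∧ alarm) ∨ (a ∨ r))]: least fixpoint, start Z0 = Sat(EG ((a ∧ alarm) ∨ (a ∨ r))) = {q0, q2, q3, q4, q7, q8}, add states in Sat(a) with every successor in Z. Already a fixed point.
Sat(A[a U EG ((a ∧ alarm) ∨ (a ∨ r))]) = {q0, q2, q3, q4, q7, q8}
Sat(EX A[a U EG ((a ∧ alarm) ∨ (a ∨ r))]) = {s : some successor in {q0, q2, q3, q4, q7, q8}} = {q0, q2, q3, q4, q7, q8}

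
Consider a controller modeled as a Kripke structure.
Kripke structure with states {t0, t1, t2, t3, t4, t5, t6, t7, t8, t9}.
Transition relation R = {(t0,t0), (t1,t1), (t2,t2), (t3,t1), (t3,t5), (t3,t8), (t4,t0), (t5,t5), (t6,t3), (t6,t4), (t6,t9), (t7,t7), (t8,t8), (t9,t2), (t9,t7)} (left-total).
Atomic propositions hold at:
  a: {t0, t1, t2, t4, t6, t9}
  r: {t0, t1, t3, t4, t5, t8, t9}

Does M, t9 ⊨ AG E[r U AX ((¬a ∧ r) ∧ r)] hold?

Sat(¬a) = {t3, t5, t7, t8}
Sat(¬a ∧ r) = {t3, t5, t8}
Sat((¬a ∧ r) ∧ r) = {t3, t5, t8}
Sat(AX ((¬a ∧ r) ∧ r)) = {s : every successor in {t3, t5, t8}} = {t5, t8}
E[r U AX ((¬a ∧ r) ∧ r)]: least fixpoint, start Z0 = Sat(AX ((¬a ∧ r) ∧ r)) = {t5, t8}, add states in Sat(r) with some successor in Z. Z1 = {t3, t5, t8}; fixed.
Sat(E[r U AX ((¬a ∧ r) ∧ r)]) = {t3, t5, t8}
AG E[r U AX ((¬a ∧ r) ∧ r)]: greatest fixpoint, start Z0 = {t3, t5, t8}, keep only states in Sat with every successor in Z. Z1 = {t5, t8}; fixed.
Sat(AG E[r U AX ((¬a ∧ r) ∧ r)]) = {t5, t8}
t9 ∉ Sat(AG E[r U AX ((¬a ∧ r) ∧ r)]) = {t5, t8}, so the formula does not hold at t9.

No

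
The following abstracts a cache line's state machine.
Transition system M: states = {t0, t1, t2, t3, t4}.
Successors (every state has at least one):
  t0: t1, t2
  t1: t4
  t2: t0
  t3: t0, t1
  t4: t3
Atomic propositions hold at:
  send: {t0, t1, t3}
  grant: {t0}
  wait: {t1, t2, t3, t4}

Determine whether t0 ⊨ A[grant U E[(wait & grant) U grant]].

Sat(wait & grant) = ∅
E[(wait & grant) U grant]: least fixpoint, start Z0 = Sat(grant) = {t0}, add states in Sat(wait & grant) with some successor in Z. Already a fixed point.
Sat(E[(wait & grant) U grant]) = {t0}
A[grant U E[(wait & grant) U grant]]: least fixpoint, start Z0 = Sat(E[(wait & grant) U grant]) = {t0}, add states in Sat(grant) with every successor in Z. Already a fixed point.
Sat(A[grant U E[(wait & grant) U grant]]) = {t0}
t0 ∈ Sat(A[grant U E[(wait & grant) U grant]]) = {t0}, so the formula holds at t0.

Yes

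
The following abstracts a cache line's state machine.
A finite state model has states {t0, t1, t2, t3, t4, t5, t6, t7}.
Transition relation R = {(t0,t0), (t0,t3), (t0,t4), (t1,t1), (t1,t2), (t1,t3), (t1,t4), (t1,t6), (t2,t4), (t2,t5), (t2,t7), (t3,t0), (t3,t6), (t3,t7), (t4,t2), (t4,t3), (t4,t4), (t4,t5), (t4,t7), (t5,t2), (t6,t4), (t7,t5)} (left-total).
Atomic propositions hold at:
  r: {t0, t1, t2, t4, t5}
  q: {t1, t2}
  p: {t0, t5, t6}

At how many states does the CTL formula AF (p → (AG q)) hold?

7

AG q: greatest fixpoint, start Z0 = {t1, t2}, keep only states in Sat with every successor in Z. Z1 = ∅; fixed.
Sat(AG q) = ∅
Sat(p → (AG q)) = {t1, t2, t3, t4, t7}
AF (p → (AG q)): least fixpoint, start Z0 = {t1, t2, t3, t4, t7}, add states with every successor in Z. Z1 = {t1, t2, t3, t4, t5, t6, t7}; fixed.
Sat(AF (p → (AG q))) = {t1, t2, t3, t4, t5, t6, t7}
|Sat(AF (p → (AG q)))| = |{t1, t2, t3, t4, t5, t6, t7}| = 7.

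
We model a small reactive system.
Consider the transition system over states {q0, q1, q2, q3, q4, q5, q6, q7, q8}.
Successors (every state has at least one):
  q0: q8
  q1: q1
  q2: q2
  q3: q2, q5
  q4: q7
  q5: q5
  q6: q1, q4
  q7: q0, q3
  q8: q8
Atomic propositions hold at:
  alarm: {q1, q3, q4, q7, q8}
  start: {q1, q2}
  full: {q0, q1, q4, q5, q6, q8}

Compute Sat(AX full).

Sat(AX full) = {s : every successor in {q0, q1, q4, q5, q6, q8}} = {q0, q1, q5, q6, q8}

{q0, q1, q5, q6, q8}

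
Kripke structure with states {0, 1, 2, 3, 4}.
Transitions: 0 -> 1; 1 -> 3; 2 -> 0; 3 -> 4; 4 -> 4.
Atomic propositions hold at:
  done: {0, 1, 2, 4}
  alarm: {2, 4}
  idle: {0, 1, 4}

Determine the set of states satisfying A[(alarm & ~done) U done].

{0, 1, 2, 4}

Sat(~done) = {3}
Sat(alarm & ~done) = ∅
A[(alarm & ~done) U done]: least fixpoint, start Z0 = Sat(done) = {0, 1, 2, 4}, add states in Sat(alarm & ~done) with every successor in Z. Already a fixed point.
Sat(A[(alarm & ~done) U done]) = {0, 1, 2, 4}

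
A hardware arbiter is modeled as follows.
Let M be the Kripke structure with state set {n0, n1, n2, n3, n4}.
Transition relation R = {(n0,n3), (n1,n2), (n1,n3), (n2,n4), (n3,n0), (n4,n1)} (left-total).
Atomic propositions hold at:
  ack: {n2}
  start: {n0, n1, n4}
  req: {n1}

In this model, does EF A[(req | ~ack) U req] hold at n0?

Sat(~ack) = {n0, n1, n3, n4}
Sat(req | ~ack) = {n0, n1, n3, n4}
A[(req | ~ack) U req]: least fixpoint, start Z0 = Sat(req) = {n1}, add states in Sat(req | ~ack) with every successor in Z. Z1 = {n1, n4}; fixed.
Sat(A[(req | ~ack) U req]) = {n1, n4}
EF A[(req | ~ack) U req]: least fixpoint, start Z0 = {n1, n4}, add states with some successor in Z. Z1 = {n1, n2, n4}; fixed.
Sat(EF A[(req | ~ack) U req]) = {n1, n2, n4}
n0 ∉ Sat(EF A[(req | ~ack) U req]) = {n1, n2, n4}, so the formula does not hold at n0.

No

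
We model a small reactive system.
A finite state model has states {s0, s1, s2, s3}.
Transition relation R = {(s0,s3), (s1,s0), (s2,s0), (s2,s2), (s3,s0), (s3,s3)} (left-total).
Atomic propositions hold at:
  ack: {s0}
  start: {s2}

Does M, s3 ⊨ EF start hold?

No

EF start: least fixpoint, start Z0 = {s2}, add states with some successor in Z. Already a fixed point.
Sat(EF start) = {s2}
s3 ∉ Sat(EF start) = {s2}, so the formula does not hold at s3.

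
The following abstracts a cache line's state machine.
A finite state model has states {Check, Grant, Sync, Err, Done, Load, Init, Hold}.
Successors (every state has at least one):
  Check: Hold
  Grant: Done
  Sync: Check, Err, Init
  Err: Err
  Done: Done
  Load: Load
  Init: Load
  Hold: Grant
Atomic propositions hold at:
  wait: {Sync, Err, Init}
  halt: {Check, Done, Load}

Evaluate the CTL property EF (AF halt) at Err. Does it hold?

No

AF halt: least fixpoint, start Z0 = {Check, Done, Load}, add states with every successor in Z. Z1 = {Check, Grant, Done, Load, Init}; Z2 = {Check, Grant, Done, Load, Init, Hold}; fixed.
Sat(AF halt) = {Check, Grant, Done, Load, Init, Hold}
EF (AF halt): least fixpoint, start Z0 = {Check, Grant, Done, Load, Init, Hold}, add states with some successor in Z. Z1 = {Check, Grant, Sync, Done, Load, Init, Hold}; fixed.
Sat(EF (AF halt)) = {Check, Grant, Sync, Done, Load, Init, Hold}
Err ∉ Sat(EF (AF halt)) = {Check, Grant, Sync, Done, Load, Init, Hold}, so the formula does not hold at Err.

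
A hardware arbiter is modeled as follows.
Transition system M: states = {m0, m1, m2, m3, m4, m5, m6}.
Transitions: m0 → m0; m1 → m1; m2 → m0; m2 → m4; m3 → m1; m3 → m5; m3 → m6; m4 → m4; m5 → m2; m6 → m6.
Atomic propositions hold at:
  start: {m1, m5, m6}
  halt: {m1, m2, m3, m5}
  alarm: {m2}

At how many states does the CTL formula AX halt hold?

Sat(AX halt) = {s : every successor in {m1, m2, m3, m5}} = {m1, m5}
|Sat(AX halt)| = |{m1, m5}| = 2.

2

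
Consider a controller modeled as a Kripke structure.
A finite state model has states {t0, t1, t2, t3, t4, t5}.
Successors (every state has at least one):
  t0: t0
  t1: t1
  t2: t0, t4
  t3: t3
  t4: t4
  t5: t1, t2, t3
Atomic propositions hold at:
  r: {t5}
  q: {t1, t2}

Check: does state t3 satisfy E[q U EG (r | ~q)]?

Sat(~q) = {t0, t3, t4, t5}
Sat(r | ~q) = {t0, t3, t4, t5}
EG (r | ~q): greatest fixpoint, start Z0 = {t0, t3, t4, t5}, keep only states in Sat with some successor in Z. Already a fixed point.
Sat(EG (r | ~q)) = {t0, t3, t4, t5}
E[q U EG (r | ~q)]: least fixpoint, start Z0 = Sat(EG (r | ~q)) = {t0, t3, t4, t5}, add states in Sat(q) with some successor in Z. Z1 = {t0, t2, t3, t4, t5}; fixed.
Sat(E[q U EG (r | ~q)]) = {t0, t2, t3, t4, t5}
t3 ∈ Sat(E[q U EG (r | ~q)]) = {t0, t2, t3, t4, t5}, so the formula holds at t3.

Yes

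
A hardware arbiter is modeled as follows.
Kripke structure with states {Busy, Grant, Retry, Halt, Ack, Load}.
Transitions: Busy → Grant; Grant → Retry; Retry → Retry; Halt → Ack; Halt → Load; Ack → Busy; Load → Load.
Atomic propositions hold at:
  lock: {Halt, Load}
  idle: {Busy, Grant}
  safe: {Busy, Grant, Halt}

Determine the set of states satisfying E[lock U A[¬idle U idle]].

{Busy, Grant, Halt, Ack}

Sat(¬idle) = {Retry, Halt, Ack, Load}
A[¬idle U idle]: least fixpoint, start Z0 = Sat(idle) = {Busy, Grant}, add states in Sat(¬idle) with every successor in Z. Z1 = {Busy, Grant, Ack}; fixed.
Sat(A[¬idle U idle]) = {Busy, Grant, Ack}
E[lock U A[¬idle U idle]]: least fixpoint, start Z0 = Sat(A[¬idle U idle]) = {Busy, Grant, Ack}, add states in Sat(lock) with some successor in Z. Z1 = {Busy, Grant, Halt, Ack}; fixed.
Sat(E[lock U A[¬idle U idle]]) = {Busy, Grant, Halt, Ack}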